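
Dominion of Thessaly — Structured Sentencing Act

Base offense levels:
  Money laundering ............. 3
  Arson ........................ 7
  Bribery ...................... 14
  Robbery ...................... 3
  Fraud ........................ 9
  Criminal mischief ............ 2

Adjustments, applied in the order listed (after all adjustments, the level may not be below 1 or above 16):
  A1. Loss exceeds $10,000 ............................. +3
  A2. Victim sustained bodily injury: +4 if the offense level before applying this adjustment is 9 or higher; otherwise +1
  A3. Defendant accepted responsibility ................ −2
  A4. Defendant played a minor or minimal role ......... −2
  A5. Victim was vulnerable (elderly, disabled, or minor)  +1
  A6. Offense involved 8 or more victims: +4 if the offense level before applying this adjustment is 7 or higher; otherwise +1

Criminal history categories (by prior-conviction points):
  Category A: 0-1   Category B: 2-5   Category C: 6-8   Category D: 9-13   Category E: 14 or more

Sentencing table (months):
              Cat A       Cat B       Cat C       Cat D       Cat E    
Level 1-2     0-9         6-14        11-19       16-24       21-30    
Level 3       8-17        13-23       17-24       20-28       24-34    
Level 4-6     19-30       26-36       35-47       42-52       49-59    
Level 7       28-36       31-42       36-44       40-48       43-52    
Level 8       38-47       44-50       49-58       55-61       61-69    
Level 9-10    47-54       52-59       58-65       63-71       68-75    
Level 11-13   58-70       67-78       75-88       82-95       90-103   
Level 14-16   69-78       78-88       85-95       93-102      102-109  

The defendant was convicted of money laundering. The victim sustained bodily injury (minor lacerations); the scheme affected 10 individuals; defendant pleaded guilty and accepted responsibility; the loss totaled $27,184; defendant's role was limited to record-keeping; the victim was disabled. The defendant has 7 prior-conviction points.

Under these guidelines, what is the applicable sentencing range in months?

35-47 months

Base offense level for money laundering: 3.
A1 applies: 3 + 3 = 6.
A2 applies (level before this adjustment is 6 < 9, so +1): 6 + 1 = 7.
A3 applies: 7 − 2 = 5.
A4 applies: 5 − 2 = 3.
A5 applies: 3 + 1 = 4.
A6 applies (level before this adjustment is 4 < 7, so +1): 4 + 1 = 5.
Final offense level: 5.
Criminal history: 7 prior points → Category C (6-8).
Level 5 falls in the 4-6 band.
Grid: Level 4-6 × Category C = 35-47 months.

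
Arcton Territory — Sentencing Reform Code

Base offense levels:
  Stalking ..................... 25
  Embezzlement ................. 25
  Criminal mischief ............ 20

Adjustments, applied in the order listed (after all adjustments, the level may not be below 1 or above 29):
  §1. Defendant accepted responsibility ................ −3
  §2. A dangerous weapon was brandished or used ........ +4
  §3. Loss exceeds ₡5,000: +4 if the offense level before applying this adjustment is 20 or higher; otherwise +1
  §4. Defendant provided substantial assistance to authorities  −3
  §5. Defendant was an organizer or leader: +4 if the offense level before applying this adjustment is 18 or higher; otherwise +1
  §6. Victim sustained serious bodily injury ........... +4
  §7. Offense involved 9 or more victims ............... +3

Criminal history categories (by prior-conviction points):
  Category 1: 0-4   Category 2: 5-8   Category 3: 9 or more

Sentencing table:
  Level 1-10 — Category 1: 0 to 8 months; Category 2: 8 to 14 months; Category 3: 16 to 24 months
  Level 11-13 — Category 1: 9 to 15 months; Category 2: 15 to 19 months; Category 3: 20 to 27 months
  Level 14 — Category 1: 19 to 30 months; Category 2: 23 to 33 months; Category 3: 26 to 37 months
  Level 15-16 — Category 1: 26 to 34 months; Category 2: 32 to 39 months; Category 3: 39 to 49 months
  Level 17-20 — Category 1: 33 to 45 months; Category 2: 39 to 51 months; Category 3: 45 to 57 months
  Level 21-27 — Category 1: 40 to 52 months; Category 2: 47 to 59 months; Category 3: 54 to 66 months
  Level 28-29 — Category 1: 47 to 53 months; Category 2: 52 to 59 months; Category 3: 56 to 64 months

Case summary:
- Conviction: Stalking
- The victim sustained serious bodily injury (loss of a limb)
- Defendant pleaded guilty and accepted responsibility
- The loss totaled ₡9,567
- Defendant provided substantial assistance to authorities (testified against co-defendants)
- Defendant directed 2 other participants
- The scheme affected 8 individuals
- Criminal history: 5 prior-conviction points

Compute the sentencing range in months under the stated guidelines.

Base offense level for stalking: 25.
§1 applies: 25 − 3 = 22.
§2 does not apply.
§3 applies (level before this adjustment is 22 ≥ 20, so +4): 22 + 4 = 26.
§4 applies: 26 − 3 = 23.
§5 applies (level before this adjustment is 23 ≥ 18, so +4): 23 + 4 = 27.
§6 applies: 27 + 4 = 31.
Level 31 exceeds the maximum of 29; capped at 29.
Final offense level: 29.
Criminal history: 5 prior points → Category 2 (5-8).
Level 29 falls in the 28-29 band.
Grid: Level 28-29 × Category 2 = 52-59 months.

52-59 months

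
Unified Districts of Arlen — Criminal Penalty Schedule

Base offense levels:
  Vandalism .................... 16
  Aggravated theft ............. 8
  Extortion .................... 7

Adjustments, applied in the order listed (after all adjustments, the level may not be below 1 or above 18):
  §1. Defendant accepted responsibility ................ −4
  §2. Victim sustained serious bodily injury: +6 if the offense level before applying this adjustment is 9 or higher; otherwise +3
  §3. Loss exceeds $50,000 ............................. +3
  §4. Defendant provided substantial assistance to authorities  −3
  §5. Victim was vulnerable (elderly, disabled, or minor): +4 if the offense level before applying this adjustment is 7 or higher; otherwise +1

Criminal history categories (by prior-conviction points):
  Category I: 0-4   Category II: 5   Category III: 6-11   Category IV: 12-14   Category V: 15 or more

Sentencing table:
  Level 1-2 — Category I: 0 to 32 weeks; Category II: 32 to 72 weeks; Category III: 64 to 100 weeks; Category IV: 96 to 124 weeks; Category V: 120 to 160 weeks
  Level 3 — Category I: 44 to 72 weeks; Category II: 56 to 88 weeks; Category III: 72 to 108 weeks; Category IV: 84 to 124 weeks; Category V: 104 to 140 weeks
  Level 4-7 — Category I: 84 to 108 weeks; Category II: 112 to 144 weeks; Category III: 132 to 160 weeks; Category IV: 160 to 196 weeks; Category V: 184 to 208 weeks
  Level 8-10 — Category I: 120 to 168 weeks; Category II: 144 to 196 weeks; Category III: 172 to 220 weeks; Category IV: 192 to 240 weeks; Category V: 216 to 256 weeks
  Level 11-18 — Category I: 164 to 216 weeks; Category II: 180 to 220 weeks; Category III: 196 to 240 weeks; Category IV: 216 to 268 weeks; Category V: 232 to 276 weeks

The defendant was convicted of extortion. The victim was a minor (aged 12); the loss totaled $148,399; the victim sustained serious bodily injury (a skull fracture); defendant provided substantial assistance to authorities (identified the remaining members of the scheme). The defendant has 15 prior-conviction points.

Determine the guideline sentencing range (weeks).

Base offense level for extortion: 7.
§1 does not apply.
§2 applies (level before this adjustment is 7 < 9, so +3): 7 + 3 = 10.
§3 applies: 10 + 3 = 13.
§4 applies: 13 − 3 = 10.
§5 applies (level before this adjustment is 10 ≥ 7, so +4): 10 + 4 = 14.
Final offense level: 14.
Criminal history: 15 prior points → Category V (15+).
Level 14 falls in the 11-18 band.
Grid: Level 11-18 × Category V = 232-276 weeks.

232-276 weeks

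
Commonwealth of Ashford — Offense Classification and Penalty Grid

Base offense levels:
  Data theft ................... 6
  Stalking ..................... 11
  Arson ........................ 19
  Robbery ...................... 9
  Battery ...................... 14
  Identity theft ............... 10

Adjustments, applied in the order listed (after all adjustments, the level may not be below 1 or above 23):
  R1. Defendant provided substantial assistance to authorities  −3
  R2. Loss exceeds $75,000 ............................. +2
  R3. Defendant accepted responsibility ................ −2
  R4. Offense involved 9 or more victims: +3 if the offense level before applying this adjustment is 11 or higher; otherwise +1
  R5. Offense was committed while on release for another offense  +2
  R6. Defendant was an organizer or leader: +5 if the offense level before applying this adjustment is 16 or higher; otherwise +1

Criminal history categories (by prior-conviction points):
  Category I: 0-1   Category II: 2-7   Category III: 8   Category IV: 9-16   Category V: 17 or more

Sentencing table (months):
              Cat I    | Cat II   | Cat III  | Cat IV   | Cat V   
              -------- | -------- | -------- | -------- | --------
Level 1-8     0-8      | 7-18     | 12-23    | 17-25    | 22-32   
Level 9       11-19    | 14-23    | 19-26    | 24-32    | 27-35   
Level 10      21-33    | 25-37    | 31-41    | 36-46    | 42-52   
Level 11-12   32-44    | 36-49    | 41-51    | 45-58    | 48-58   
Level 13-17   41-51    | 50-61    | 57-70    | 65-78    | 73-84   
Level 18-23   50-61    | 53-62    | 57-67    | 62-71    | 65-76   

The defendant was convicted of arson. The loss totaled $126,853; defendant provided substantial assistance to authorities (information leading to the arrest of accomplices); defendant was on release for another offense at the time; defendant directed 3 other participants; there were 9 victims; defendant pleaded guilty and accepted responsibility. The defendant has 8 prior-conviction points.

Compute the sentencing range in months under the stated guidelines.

57-67 months

Base offense level for arson: 19.
R1 applies: 19 − 3 = 16.
R2 applies: 16 + 2 = 18.
R3 applies: 18 − 2 = 16.
R4 applies (level before this adjustment is 16 ≥ 11, so +3): 16 + 3 = 19.
R5 applies: 19 + 2 = 21.
R6 applies (level before this adjustment is 21 ≥ 16, so +5): 21 + 5 = 26.
Level 26 exceeds the maximum of 23; capped at 23.
Final offense level: 23.
Criminal history: 8 prior points → Category III (8).
Level 23 falls in the 18-23 band.
Grid: Level 18-23 × Category III = 57-67 months.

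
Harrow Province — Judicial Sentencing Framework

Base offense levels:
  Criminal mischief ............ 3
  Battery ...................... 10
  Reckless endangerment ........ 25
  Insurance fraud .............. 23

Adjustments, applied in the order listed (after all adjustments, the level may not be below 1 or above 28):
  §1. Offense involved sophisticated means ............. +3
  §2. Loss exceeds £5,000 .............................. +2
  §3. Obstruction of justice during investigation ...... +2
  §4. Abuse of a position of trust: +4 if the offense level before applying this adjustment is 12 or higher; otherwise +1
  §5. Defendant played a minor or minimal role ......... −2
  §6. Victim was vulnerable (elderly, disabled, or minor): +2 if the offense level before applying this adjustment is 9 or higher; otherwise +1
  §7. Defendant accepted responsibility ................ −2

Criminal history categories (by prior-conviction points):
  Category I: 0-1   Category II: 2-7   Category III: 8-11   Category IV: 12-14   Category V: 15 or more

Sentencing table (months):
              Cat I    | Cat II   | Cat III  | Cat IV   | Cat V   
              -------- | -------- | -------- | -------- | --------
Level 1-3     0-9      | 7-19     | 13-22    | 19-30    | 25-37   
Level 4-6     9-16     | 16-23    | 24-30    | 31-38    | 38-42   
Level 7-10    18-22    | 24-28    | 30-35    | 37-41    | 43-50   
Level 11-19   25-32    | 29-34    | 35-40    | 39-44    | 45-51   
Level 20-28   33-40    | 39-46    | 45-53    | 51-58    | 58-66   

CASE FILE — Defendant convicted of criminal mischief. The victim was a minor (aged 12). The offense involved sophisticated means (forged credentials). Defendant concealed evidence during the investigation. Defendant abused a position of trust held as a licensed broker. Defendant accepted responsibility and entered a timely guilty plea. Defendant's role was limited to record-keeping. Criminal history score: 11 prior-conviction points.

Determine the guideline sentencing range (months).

24-30 months

Base offense level for criminal mischief: 3.
§1 applies: 3 + 3 = 6.
§2 does not apply.
§3 applies: 6 + 2 = 8.
§4 applies (level before this adjustment is 8 < 12, so +1): 8 + 1 = 9.
§5 applies: 9 − 2 = 7.
§6 applies (level before this adjustment is 7 < 9, so +1): 7 + 1 = 8.
§7 applies: 8 − 2 = 6.
Final offense level: 6.
Criminal history: 11 prior points → Category III (8-11).
Level 6 falls in the 4-6 band.
Grid: Level 4-6 × Category III = 24-30 months.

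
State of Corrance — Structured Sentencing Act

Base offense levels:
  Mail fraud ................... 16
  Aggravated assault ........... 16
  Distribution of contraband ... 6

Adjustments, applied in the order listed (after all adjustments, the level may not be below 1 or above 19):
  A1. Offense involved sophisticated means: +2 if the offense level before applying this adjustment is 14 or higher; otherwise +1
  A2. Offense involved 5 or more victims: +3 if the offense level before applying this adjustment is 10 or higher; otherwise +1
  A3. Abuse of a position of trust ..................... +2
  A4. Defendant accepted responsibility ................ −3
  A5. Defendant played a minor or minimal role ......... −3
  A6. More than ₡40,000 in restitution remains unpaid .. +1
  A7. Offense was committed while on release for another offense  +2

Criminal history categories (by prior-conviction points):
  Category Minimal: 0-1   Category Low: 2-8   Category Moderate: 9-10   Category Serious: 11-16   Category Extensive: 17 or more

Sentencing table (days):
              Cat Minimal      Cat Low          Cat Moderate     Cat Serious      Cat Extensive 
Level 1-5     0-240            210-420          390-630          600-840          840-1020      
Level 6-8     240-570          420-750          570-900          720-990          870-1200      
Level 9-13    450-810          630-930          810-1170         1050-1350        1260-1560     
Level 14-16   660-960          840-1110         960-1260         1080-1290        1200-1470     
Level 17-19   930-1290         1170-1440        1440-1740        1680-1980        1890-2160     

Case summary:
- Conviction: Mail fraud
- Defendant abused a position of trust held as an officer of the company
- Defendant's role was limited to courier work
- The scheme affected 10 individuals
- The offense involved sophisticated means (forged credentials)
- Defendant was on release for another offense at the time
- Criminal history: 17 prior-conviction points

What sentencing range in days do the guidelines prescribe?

Base offense level for mail fraud: 16.
A1 applies (level before this adjustment is 16 ≥ 14, so +2): 16 + 2 = 18.
A2 applies (level before this adjustment is 18 ≥ 10, so +3): 18 + 3 = 21.
A3 applies: 21 + 2 = 23.
A5 applies: 23 − 3 = 20.
A7 applies: 20 + 2 = 22.
Level 22 exceeds the maximum of 19; capped at 19.
Final offense level: 19.
Criminal history: 17 prior points → Category Extensive (17+).
Level 19 falls in the 17-19 band.
Grid: Level 17-19 × Category Extensive = 1890-2160 days.

1890-2160 days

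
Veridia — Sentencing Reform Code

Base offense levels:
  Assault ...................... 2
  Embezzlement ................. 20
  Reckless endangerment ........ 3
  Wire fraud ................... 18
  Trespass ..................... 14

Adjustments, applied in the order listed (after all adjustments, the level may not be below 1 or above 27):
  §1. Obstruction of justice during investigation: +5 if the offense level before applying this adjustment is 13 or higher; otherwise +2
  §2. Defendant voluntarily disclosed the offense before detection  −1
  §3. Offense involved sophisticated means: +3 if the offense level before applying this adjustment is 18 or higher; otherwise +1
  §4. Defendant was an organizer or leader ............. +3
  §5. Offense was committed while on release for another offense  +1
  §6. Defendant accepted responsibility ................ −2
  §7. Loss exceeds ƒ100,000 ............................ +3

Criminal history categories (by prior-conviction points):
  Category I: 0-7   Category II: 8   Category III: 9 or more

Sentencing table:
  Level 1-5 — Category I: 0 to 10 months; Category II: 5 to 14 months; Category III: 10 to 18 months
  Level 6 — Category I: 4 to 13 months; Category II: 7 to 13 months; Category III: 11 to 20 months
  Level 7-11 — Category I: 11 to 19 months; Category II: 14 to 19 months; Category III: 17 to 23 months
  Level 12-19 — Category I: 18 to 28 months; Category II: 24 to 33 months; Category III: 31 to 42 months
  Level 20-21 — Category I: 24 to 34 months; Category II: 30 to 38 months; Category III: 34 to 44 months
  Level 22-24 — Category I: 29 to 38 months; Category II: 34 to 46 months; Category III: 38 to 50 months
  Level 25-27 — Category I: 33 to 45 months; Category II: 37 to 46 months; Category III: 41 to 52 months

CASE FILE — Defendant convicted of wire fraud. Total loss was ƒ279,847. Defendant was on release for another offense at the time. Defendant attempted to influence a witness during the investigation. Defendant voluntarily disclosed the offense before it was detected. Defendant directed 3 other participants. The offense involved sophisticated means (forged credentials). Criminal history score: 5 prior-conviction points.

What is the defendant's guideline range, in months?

33-45 months

Base offense level for wire fraud: 18.
§1 applies (level before this adjustment is 18 ≥ 13, so +5): 18 + 5 = 23.
§2 applies: 23 − 1 = 22.
§3 applies (level before this adjustment is 22 ≥ 18, so +3): 22 + 3 = 25.
§4 applies: 25 + 3 = 28.
§5 applies: 28 + 1 = 29.
§7 applies: 29 + 3 = 32.
Level 32 exceeds the maximum of 27; capped at 27.
Final offense level: 27.
Criminal history: 5 prior points → Category I (0-7).
Level 27 falls in the 25-27 band.
Grid: Level 25-27 × Category I = 33-45 months.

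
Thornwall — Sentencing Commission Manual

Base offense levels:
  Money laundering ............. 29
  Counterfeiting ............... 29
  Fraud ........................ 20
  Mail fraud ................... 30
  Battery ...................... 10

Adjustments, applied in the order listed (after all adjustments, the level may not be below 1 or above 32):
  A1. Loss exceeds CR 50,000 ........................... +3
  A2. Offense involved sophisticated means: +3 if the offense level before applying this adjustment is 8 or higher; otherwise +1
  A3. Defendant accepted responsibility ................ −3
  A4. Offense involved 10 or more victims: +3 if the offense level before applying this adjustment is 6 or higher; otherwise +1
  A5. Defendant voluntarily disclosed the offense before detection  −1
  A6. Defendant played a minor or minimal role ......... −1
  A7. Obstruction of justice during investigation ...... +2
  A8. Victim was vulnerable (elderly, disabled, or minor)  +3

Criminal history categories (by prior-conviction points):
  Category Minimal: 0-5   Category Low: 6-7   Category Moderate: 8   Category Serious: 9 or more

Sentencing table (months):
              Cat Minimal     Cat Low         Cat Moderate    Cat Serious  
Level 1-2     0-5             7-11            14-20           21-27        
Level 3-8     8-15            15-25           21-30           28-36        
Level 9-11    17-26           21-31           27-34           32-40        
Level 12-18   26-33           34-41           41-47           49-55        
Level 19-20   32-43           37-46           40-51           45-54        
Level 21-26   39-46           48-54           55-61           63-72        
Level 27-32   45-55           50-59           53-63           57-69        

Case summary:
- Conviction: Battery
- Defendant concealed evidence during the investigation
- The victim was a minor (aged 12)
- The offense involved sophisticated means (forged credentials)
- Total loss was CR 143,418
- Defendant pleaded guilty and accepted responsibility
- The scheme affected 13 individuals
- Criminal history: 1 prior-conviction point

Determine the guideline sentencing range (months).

Base offense level for battery: 10.
A1 applies: 10 + 3 = 13.
A2 applies (level before this adjustment is 13 ≥ 8, so +3): 13 + 3 = 16.
A3 applies: 16 − 3 = 13.
A4 applies (level before this adjustment is 13 ≥ 6, so +3): 13 + 3 = 16.
A5 does not apply.
A6 does not apply.
A7 applies: 16 + 2 = 18.
A8 applies: 18 + 3 = 21.
Final offense level: 21.
Criminal history: 1 prior point → Category Minimal (0-5).
Level 21 falls in the 21-26 band.
Grid: Level 21-26 × Category Minimal = 39-46 months.

39-46 months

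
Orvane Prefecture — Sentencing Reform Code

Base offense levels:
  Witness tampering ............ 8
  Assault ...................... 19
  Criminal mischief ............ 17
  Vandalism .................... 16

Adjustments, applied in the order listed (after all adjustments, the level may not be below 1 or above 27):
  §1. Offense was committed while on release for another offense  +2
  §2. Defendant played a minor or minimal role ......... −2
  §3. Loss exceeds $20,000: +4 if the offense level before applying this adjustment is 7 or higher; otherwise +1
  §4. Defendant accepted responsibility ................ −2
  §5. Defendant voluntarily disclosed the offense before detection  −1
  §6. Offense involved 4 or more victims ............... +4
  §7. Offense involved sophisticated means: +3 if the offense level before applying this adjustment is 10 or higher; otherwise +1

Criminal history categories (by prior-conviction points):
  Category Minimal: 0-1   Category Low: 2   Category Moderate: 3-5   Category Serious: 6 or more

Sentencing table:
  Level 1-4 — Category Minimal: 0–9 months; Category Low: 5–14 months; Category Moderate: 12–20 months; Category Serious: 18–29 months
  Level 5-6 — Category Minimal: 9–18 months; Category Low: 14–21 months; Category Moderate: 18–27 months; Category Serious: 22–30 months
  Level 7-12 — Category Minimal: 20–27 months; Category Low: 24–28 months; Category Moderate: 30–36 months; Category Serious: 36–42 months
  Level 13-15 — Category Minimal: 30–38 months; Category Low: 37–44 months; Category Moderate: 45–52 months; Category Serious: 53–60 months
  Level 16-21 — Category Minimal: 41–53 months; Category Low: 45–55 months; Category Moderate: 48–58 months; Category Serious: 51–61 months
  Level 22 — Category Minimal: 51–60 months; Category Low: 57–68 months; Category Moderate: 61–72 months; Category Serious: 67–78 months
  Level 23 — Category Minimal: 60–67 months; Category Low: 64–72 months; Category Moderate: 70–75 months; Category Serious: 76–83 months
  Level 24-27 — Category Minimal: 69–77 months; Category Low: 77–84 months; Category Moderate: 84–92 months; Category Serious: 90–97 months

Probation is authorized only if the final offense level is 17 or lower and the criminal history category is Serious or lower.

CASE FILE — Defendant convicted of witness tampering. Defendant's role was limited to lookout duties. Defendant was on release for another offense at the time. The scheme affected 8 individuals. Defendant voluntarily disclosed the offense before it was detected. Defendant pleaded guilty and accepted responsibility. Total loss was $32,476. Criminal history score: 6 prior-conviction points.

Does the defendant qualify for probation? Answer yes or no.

Yes

Base offense level for witness tampering: 8.
§1 applies: 8 + 2 = 10.
§2 applies: 10 − 2 = 8.
§3 applies (level before this adjustment is 8 ≥ 7, so +4): 8 + 4 = 12.
§4 applies: 12 − 2 = 10.
§5 applies: 10 − 1 = 9.
§6 applies: 9 + 4 = 13.
§7 does not apply.
Final offense level: 13.
Criminal history: 6 prior points → Category Serious (6+).
Level 13 falls in the 13-15 band.
Grid: Level 13-15 × Category Serious = 53-60 months.
Probation check: level 13 ≤ 17 and category Serious ≤ Serious → eligible.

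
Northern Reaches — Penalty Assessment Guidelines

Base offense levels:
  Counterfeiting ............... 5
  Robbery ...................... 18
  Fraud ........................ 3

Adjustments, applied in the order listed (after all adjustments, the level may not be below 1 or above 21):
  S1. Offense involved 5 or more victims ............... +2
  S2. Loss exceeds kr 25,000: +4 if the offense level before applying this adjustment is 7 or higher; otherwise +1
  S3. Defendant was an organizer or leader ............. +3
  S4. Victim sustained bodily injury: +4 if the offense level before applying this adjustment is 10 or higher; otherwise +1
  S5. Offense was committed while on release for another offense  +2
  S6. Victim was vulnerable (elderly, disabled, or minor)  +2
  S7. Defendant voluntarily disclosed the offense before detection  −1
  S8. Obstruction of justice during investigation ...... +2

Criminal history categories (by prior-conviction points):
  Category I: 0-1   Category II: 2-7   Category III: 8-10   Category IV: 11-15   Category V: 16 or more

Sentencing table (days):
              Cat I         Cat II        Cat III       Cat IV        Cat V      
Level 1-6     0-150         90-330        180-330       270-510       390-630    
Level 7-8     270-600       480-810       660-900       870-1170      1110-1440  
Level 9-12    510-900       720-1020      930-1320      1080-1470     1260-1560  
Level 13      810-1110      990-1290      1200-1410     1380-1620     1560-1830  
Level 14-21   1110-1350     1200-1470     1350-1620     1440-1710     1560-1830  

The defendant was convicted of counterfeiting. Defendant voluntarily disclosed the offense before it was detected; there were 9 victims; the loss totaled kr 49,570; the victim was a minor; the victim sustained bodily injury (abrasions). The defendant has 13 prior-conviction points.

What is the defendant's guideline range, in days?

1440-1710 days

Base offense level for counterfeiting: 5.
S1 applies: 5 + 2 = 7.
S2 applies (level before this adjustment is 7 ≥ 7, so +4): 7 + 4 = 11.
S3 does not apply.
S4 applies (level before this adjustment is 11 ≥ 10, so +4): 11 + 4 = 15.
S5 does not apply.
S6 applies: 15 + 2 = 17.
S7 applies: 17 − 1 = 16.
S8 does not apply.
Final offense level: 16.
Criminal history: 13 prior points → Category IV (11-15).
Level 16 falls in the 14-21 band.
Grid: Level 14-21 × Category IV = 1440-1710 days.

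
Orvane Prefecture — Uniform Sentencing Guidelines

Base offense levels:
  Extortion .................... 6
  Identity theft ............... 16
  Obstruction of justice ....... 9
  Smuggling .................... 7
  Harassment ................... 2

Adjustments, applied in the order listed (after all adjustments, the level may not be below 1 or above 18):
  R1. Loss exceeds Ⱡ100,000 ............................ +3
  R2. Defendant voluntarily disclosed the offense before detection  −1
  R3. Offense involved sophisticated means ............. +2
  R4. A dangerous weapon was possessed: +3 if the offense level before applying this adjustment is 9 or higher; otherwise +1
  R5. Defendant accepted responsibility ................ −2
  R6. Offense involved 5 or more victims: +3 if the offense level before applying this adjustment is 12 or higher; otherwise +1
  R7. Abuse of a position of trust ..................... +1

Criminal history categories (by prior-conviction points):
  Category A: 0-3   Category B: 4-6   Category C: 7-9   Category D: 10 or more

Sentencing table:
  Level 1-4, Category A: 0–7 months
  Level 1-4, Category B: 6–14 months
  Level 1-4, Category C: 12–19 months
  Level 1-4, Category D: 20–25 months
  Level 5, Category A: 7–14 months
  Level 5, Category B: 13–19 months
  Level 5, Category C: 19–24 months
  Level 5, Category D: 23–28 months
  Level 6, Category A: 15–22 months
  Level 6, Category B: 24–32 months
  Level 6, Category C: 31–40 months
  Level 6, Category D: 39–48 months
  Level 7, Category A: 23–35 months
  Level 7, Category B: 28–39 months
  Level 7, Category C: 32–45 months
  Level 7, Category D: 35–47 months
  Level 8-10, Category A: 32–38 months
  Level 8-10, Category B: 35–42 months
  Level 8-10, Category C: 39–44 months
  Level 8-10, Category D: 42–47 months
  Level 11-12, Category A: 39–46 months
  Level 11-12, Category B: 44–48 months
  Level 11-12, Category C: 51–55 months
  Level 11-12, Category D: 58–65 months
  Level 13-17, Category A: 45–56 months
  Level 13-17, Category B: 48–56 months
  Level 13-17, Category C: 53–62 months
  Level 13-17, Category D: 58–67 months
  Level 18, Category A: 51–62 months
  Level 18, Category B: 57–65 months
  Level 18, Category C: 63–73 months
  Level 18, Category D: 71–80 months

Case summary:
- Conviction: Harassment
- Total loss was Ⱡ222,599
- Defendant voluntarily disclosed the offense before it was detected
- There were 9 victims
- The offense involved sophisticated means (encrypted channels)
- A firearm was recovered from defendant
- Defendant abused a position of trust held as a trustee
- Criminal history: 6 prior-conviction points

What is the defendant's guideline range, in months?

35-42 months

Base offense level for harassment: 2.
R1 applies: 2 + 3 = 5.
R2 applies: 5 − 1 = 4.
R3 applies: 4 + 2 = 6.
R4 applies (level before this adjustment is 6 < 9, so +1): 6 + 1 = 7.
R6 applies (level before this adjustment is 7 < 12, so +1): 7 + 1 = 8.
R7 applies: 8 + 1 = 9.
Final offense level: 9.
Criminal history: 6 prior points → Category B (4-6).
Level 9 falls in the 8-10 band.
Grid: Level 8-10 × Category B = 35-42 months.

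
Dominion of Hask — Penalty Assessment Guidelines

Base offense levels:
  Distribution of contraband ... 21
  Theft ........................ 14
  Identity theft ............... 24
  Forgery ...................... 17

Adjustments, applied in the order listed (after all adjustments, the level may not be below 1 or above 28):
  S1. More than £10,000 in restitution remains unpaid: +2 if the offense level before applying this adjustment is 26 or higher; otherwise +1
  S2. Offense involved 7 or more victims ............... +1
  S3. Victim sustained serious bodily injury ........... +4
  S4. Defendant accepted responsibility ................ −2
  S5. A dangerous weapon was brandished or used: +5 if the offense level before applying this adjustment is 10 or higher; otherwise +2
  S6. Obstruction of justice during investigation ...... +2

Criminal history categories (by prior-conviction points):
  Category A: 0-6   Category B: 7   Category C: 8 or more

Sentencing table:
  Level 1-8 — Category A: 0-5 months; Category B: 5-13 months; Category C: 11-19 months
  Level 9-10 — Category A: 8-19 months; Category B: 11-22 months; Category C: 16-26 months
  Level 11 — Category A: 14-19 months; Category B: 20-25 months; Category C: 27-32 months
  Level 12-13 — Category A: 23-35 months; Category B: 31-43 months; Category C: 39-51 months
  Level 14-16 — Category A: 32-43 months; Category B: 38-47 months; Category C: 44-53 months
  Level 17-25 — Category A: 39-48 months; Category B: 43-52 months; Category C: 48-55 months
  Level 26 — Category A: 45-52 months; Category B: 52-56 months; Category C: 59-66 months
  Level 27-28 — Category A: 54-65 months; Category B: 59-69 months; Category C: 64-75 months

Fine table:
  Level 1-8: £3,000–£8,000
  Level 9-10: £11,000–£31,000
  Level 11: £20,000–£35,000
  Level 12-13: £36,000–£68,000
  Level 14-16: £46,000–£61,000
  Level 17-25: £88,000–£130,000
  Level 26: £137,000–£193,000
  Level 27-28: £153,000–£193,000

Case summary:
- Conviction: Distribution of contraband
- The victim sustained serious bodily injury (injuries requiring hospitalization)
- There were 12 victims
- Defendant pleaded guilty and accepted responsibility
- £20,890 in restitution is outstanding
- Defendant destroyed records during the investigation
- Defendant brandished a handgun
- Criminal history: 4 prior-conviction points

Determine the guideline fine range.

£153,000–£193,000

Base offense level for distribution of contraband: 21.
S1 applies (level before this adjustment is 21 < 26, so +1): 21 + 1 = 22.
S2 applies: 22 + 1 = 23.
S3 applies: 23 + 4 = 27.
S4 applies: 27 − 2 = 25.
S5 applies (level before this adjustment is 25 ≥ 10, so +5): 25 + 5 = 30.
S6 applies: 30 + 2 = 32.
Level 32 exceeds the maximum of 28; capped at 28.
Final offense level: 28.
Level 28 falls in the 27-28 band.
Fine table: Level 27-28 → £153,000–£193,000.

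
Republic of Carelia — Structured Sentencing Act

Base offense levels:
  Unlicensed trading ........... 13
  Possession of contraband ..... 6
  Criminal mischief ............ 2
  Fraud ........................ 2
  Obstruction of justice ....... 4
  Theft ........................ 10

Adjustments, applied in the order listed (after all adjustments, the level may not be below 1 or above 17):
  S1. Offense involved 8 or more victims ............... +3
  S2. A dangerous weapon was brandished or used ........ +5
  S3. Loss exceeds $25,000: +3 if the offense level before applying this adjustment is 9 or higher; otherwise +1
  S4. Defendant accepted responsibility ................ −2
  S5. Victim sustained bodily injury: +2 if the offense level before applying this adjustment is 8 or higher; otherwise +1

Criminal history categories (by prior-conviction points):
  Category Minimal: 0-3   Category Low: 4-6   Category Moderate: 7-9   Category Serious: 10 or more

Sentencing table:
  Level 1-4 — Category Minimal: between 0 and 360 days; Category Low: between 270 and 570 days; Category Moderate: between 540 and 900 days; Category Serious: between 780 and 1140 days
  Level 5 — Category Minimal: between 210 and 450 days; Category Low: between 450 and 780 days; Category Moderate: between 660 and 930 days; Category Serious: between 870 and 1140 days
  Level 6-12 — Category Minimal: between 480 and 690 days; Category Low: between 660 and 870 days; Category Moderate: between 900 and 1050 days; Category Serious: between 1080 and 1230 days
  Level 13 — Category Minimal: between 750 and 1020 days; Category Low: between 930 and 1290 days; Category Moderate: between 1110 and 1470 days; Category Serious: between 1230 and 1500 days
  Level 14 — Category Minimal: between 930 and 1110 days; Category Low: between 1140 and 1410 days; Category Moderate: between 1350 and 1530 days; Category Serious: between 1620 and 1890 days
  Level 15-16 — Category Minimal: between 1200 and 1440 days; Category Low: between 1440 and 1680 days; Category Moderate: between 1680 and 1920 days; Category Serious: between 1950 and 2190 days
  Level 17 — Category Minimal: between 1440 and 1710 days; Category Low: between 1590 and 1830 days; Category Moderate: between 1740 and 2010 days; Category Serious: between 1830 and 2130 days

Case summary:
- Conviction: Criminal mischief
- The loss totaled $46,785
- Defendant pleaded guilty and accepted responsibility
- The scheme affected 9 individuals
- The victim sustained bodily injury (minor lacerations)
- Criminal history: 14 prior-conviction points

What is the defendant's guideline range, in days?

870-1140 days

Base offense level for criminal mischief: 2.
S1 applies: 2 + 3 = 5.
S2 does not apply.
S3 applies (level before this adjustment is 5 < 9, so +1): 5 + 1 = 6.
S4 applies: 6 − 2 = 4.
S5 applies (level before this adjustment is 4 < 8, so +1): 4 + 1 = 5.
Final offense level: 5.
Criminal history: 14 prior points → Category Serious (10+).
Level 5 falls in the 5 band.
Grid: Level 5 × Category Serious = 870-1140 days.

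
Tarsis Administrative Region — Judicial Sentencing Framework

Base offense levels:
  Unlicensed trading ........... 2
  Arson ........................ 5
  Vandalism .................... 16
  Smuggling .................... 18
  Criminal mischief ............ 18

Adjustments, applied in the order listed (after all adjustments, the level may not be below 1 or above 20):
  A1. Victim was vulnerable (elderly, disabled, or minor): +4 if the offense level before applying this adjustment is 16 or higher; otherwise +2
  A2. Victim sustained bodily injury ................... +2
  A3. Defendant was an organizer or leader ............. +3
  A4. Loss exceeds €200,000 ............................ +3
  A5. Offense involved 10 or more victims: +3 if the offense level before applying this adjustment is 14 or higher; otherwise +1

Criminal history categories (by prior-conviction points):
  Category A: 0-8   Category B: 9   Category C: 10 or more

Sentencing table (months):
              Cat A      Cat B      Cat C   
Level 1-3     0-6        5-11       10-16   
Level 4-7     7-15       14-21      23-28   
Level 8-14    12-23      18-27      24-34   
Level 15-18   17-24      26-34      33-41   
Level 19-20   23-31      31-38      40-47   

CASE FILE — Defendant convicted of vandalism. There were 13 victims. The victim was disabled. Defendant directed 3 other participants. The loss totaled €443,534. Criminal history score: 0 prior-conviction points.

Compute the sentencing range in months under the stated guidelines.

23-31 months

Base offense level for vandalism: 16.
A1 applies (level before this adjustment is 16 ≥ 16, so +4): 16 + 4 = 20.
A3 applies: 20 + 3 = 23.
A4 applies: 23 + 3 = 26.
A5 applies (level before this adjustment is 26 ≥ 14, so +3): 26 + 3 = 29.
Level 29 exceeds the maximum of 20; capped at 20.
Final offense level: 20.
Criminal history: 0 prior points → Category A (0-8).
Level 20 falls in the 19-20 band.
Grid: Level 19-20 × Category A = 23-31 months.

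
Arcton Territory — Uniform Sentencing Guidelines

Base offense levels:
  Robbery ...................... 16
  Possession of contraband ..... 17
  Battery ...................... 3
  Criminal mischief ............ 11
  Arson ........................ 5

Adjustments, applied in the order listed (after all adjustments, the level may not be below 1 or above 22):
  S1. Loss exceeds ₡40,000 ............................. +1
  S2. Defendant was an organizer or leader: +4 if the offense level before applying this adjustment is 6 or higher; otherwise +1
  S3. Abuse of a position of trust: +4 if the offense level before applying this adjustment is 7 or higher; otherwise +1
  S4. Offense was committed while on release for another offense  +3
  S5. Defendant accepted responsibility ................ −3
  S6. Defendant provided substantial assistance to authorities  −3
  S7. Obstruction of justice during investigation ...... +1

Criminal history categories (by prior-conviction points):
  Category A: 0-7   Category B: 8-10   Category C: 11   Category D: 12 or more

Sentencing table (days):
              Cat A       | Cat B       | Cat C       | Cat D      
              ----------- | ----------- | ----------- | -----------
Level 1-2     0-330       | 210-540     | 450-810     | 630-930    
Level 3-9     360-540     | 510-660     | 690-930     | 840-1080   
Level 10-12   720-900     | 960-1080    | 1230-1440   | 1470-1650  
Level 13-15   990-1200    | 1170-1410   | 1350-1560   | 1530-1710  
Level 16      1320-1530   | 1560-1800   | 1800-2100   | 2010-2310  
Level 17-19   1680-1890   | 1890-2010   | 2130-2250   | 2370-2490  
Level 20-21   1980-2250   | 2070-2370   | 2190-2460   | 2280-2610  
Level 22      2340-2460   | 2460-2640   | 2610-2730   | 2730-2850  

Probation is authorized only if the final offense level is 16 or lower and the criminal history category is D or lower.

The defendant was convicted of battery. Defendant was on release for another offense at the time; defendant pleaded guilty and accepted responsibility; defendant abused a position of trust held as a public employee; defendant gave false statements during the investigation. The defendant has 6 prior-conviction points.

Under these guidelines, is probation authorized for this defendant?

Base offense level for battery: 3.
S2 does not apply.
S3 applies (level before this adjustment is 3 < 7, so +1): 3 + 1 = 4.
S4 applies: 4 + 3 = 7.
S5 applies: 7 − 3 = 4.
S7 applies: 4 + 1 = 5.
Final offense level: 5.
Criminal history: 6 prior points → Category A (0-7).
Level 5 falls in the 3-9 band.
Grid: Level 3-9 × Category A = 360-540 days.
Probation check: level 5 ≤ 16 and category A ≤ D → eligible.

Yes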